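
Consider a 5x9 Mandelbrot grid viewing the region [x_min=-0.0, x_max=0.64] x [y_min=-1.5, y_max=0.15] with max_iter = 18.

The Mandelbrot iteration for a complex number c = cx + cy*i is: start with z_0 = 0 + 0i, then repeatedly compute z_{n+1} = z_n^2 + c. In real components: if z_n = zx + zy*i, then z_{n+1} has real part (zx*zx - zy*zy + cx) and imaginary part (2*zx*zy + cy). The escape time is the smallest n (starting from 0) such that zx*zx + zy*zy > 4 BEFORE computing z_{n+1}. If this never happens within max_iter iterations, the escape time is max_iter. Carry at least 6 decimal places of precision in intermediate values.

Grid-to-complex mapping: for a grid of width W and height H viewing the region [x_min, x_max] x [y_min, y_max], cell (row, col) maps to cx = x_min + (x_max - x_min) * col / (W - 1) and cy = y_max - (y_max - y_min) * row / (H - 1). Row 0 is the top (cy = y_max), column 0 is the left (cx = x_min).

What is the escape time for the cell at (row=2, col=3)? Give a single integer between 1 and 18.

Answer: 6

Derivation:
z_0 = 0 + 0i, c = 0.4800 + -0.2625i
Iter 1: z = 0.4800 + -0.2625i, |z|^2 = 0.2993
Iter 2: z = 0.6415 + -0.5145i, |z|^2 = 0.6762
Iter 3: z = 0.6268 + -0.9226i, |z|^2 = 1.2441
Iter 4: z = 0.0217 + -1.4191i, |z|^2 = 2.0142
Iter 5: z = -1.5333 + -0.3241i, |z|^2 = 2.4560
Iter 6: z = 2.7260 + 0.7313i, |z|^2 = 7.9659
Escaped at iteration 6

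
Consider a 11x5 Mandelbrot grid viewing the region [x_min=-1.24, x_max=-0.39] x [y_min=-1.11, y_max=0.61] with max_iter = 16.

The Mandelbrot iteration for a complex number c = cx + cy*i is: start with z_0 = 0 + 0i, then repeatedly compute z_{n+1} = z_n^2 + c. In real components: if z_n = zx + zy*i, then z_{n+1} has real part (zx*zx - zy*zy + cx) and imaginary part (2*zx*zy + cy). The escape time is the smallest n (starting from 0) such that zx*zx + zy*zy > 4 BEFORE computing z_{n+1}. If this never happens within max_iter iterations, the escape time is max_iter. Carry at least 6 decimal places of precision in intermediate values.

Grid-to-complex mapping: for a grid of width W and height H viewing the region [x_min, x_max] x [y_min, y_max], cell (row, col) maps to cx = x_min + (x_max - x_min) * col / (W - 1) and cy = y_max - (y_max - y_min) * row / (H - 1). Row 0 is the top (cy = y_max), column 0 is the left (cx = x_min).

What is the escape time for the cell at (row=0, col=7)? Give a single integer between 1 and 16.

z_0 = 0 + 0i, c = -0.6450 + 0.6100i
Iter 1: z = -0.6450 + 0.6100i, |z|^2 = 0.7881
Iter 2: z = -0.6011 + -0.1769i, |z|^2 = 0.3926
Iter 3: z = -0.3150 + 0.8227i, |z|^2 = 0.7760
Iter 4: z = -1.2225 + 0.0917i, |z|^2 = 1.5030
Iter 5: z = 0.8412 + 0.3857i, |z|^2 = 0.8564
Iter 6: z = -0.0862 + 1.2590i, |z|^2 = 1.5924
Iter 7: z = -2.2226 + 0.3930i, |z|^2 = 5.0942
Escaped at iteration 7

Answer: 7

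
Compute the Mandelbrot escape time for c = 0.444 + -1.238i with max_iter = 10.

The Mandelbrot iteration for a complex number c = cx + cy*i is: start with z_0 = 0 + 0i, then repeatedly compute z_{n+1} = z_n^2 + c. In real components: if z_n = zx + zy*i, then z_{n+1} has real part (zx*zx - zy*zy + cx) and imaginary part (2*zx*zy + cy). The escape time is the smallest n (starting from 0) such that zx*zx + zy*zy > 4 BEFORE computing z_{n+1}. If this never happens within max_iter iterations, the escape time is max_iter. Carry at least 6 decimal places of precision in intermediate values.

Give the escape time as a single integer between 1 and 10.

z_0 = 0 + 0i, c = 0.4440 + -1.2380i
Iter 1: z = 0.4440 + -1.2380i, |z|^2 = 1.7298
Iter 2: z = -0.8915 + -2.3373i, |z|^2 = 6.2580
Escaped at iteration 2

Answer: 2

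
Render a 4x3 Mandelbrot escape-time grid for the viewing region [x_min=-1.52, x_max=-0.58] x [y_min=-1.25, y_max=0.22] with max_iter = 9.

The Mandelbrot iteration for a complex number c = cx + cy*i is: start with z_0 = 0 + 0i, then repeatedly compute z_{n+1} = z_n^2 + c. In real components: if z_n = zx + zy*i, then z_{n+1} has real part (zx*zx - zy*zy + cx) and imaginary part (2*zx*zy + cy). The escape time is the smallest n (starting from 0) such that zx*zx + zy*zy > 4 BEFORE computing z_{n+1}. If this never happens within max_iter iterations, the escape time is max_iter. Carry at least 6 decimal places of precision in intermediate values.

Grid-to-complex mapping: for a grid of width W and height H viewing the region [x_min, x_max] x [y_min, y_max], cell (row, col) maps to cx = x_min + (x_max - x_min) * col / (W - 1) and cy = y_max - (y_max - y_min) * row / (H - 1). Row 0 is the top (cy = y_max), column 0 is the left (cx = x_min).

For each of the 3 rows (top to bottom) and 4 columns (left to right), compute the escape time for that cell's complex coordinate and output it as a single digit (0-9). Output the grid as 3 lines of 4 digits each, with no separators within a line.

(row=0, col=0): c = -1.5200 + 0.2200i → escape time 5
(row=0, col=1): c = -1.2067 + 0.2200i → escape time 9
(row=0, col=2): c = -0.8933 + 0.2200i → escape time 9
(row=0, col=3): c = -0.5800 + 0.2200i → escape time 9
(row=1, col=0): c = -1.5200 + -0.5150i → escape time 3
(row=1, col=1): c = -1.2067 + -0.5150i → escape time 4
(row=1, col=2): c = -0.8933 + -0.5150i → escape time 5
(row=1, col=3): c = -0.5800 + -0.5150i → escape time 9
(row=2, col=0): c = -1.5200 + -1.2500i → escape time 2
(row=2, col=1): c = -1.2067 + -1.2500i → escape time 2
(row=2, col=2): c = -0.8933 + -1.2500i → escape time 3
(row=2, col=3): c = -0.5800 + -1.2500i → escape time 3

Answer: 5999
3459
2233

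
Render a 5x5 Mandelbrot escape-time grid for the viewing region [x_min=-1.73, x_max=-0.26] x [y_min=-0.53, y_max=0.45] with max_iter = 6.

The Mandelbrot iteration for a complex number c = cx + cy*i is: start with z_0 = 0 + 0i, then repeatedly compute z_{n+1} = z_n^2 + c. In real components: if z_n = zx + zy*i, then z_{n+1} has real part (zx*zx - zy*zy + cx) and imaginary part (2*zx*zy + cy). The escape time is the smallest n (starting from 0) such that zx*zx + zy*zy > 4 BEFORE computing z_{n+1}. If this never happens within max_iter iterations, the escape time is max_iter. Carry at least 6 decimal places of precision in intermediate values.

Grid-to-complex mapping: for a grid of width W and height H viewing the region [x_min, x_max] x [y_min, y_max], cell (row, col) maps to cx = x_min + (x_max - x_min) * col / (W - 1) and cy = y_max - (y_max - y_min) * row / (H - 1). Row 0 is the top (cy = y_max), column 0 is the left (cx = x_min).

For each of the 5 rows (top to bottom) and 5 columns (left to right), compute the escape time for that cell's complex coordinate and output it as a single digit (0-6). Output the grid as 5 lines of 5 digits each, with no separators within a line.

Answer: 34566
46666
66666
46666
33566

Derivation:
(row=0, col=0): c = -1.7300 + 0.4500i → escape time 3
(row=0, col=1): c = -1.3625 + 0.4500i → escape time 4
(row=0, col=2): c = -0.9950 + 0.4500i → escape time 5
(row=0, col=3): c = -0.6275 + 0.4500i → escape time 6
(row=0, col=4): c = -0.2600 + 0.4500i → escape time 6
(row=1, col=0): c = -1.7300 + 0.2050i → escape time 4
(row=1, col=1): c = -1.3625 + 0.2050i → escape time 6
(row=1, col=2): c = -0.9950 + 0.2050i → escape time 6
(row=1, col=3): c = -0.6275 + 0.2050i → escape time 6
(row=1, col=4): c = -0.2600 + 0.2050i → escape time 6
(row=2, col=0): c = -1.7300 + -0.0400i → escape time 6
(row=2, col=1): c = -1.3625 + -0.0400i → escape time 6
(row=2, col=2): c = -0.9950 + -0.0400i → escape time 6
(row=2, col=3): c = -0.6275 + -0.0400i → escape time 6
(row=2, col=4): c = -0.2600 + -0.0400i → escape time 6
(row=3, col=0): c = -1.7300 + -0.2850i → escape time 4
(row=3, col=1): c = -1.3625 + -0.2850i → escape time 6
(row=3, col=2): c = -0.9950 + -0.2850i → escape time 6
(row=3, col=3): c = -0.6275 + -0.2850i → escape time 6
(row=3, col=4): c = -0.2600 + -0.2850i → escape time 6
(row=4, col=0): c = -1.7300 + -0.5300i → escape time 3
(row=4, col=1): c = -1.3625 + -0.5300i → escape time 3
(row=4, col=2): c = -0.9950 + -0.5300i → escape time 5
(row=4, col=3): c = -0.6275 + -0.5300i → escape time 6
(row=4, col=4): c = -0.2600 + -0.5300i → escape time 6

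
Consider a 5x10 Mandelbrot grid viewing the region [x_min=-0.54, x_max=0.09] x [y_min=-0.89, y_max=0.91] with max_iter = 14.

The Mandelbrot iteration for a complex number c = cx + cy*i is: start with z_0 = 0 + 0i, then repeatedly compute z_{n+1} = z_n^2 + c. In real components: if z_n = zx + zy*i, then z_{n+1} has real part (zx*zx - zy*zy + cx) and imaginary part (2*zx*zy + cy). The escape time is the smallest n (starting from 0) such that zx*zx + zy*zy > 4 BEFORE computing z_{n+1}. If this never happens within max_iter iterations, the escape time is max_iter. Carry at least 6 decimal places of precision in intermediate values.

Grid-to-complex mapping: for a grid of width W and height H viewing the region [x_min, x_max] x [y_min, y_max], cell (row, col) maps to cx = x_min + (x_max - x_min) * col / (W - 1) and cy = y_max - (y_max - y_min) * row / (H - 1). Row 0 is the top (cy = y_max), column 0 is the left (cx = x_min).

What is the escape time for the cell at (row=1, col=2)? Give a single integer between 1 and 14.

z_0 = 0 + 0i, c = -0.2250 + 0.7100i
Iter 1: z = -0.2250 + 0.7100i, |z|^2 = 0.5547
Iter 2: z = -0.6785 + 0.3905i, |z|^2 = 0.6128
Iter 3: z = 0.0828 + 0.1801i, |z|^2 = 0.0393
Iter 4: z = -0.2506 + 0.7398i, |z|^2 = 0.6102
Iter 5: z = -0.7096 + 0.3392i, |z|^2 = 0.6186
Iter 6: z = 0.1634 + 0.2286i, |z|^2 = 0.0790
Iter 7: z = -0.2505 + 0.7847i, |z|^2 = 0.6785
Iter 8: z = -0.7780 + 0.3168i, |z|^2 = 0.7056
Iter 9: z = 0.2799 + 0.2171i, |z|^2 = 0.1255
Iter 10: z = -0.1938 + 0.8315i, |z|^2 = 0.7290
Iter 11: z = -0.8789 + 0.3878i, |z|^2 = 0.9228
Iter 12: z = 0.3971 + 0.0284i, |z|^2 = 0.1585
Iter 13: z = -0.0681 + 0.7325i, |z|^2 = 0.5413

Answer: 14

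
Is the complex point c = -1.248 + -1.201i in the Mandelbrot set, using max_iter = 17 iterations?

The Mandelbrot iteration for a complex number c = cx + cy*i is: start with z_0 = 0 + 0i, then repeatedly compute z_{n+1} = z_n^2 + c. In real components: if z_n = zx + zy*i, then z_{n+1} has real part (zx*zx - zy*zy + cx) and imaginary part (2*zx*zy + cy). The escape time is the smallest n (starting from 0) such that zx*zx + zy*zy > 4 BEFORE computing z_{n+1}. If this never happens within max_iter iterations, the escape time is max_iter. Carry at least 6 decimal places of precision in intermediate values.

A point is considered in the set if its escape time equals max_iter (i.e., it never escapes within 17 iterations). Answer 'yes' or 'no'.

Answer: no

Derivation:
z_0 = 0 + 0i, c = -1.2480 + -1.2010i
Iter 1: z = -1.2480 + -1.2010i, |z|^2 = 2.9999
Iter 2: z = -1.1329 + 1.7967i, |z|^2 = 4.5116
Escaped at iteration 2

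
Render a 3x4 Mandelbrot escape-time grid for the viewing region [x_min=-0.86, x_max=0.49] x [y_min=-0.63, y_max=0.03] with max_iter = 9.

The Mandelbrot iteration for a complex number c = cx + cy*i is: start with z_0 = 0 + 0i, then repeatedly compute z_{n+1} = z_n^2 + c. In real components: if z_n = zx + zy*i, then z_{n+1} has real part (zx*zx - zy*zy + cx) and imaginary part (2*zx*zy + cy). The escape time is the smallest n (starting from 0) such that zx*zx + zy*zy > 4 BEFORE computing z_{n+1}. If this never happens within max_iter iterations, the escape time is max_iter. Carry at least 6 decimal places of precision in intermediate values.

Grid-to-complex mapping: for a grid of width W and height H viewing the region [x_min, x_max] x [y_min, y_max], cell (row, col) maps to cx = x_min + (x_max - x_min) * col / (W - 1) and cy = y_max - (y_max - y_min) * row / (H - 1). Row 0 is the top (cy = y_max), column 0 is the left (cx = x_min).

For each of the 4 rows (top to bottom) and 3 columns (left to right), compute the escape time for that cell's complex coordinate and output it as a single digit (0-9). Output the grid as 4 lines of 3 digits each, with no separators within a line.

Answer: 995
995
795
594

Derivation:
(row=0, col=0): c = -0.8600 + 0.0300i → escape time 9
(row=0, col=1): c = -0.1850 + 0.0300i → escape time 9
(row=0, col=2): c = 0.4900 + 0.0300i → escape time 5
(row=1, col=0): c = -0.8600 + -0.1900i → escape time 9
(row=1, col=1): c = -0.1850 + -0.1900i → escape time 9
(row=1, col=2): c = 0.4900 + -0.1900i → escape time 5
(row=2, col=0): c = -0.8600 + -0.4100i → escape time 7
(row=2, col=1): c = -0.1850 + -0.4100i → escape time 9
(row=2, col=2): c = 0.4900 + -0.4100i → escape time 5
(row=3, col=0): c = -0.8600 + -0.6300i → escape time 5
(row=3, col=1): c = -0.1850 + -0.6300i → escape time 9
(row=3, col=2): c = 0.4900 + -0.6300i → escape time 4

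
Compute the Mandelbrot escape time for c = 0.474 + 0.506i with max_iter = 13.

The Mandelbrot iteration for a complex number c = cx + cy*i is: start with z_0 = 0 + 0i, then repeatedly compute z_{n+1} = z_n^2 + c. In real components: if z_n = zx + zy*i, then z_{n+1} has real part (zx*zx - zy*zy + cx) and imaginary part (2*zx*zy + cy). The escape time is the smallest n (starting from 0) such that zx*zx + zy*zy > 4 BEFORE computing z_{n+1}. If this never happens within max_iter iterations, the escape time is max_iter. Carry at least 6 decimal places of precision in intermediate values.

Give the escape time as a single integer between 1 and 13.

z_0 = 0 + 0i, c = 0.4740 + 0.5060i
Iter 1: z = 0.4740 + 0.5060i, |z|^2 = 0.4807
Iter 2: z = 0.4426 + 0.9857i, |z|^2 = 1.1675
Iter 3: z = -0.3017 + 1.3786i, |z|^2 = 1.9916
Iter 4: z = -1.3356 + -0.3257i, |z|^2 = 1.8898
Iter 5: z = 2.1517 + 1.3760i, |z|^2 = 6.5231
Escaped at iteration 5

Answer: 5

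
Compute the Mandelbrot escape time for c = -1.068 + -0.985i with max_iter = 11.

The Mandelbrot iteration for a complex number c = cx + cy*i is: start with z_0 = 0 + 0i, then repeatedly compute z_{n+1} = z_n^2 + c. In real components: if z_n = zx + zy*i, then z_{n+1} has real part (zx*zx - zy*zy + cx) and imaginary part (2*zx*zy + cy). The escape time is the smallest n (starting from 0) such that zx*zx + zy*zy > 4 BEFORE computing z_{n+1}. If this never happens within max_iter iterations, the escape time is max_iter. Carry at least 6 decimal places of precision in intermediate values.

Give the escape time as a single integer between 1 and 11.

z_0 = 0 + 0i, c = -1.0680 + -0.9850i
Iter 1: z = -1.0680 + -0.9850i, |z|^2 = 2.1108
Iter 2: z = -0.8976 + 1.1190i, |z|^2 = 2.0578
Iter 3: z = -1.5144 + -2.9938i, |z|^2 = 11.2560
Escaped at iteration 3

Answer: 3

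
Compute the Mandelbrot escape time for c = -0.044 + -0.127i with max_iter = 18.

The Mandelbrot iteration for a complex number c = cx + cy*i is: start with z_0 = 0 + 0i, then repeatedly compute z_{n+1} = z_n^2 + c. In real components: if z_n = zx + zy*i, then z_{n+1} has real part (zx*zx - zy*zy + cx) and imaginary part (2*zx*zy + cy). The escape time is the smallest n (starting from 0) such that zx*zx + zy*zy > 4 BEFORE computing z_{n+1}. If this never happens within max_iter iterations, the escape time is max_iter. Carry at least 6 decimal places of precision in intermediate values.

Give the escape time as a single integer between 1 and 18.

z_0 = 0 + 0i, c = -0.0440 + -0.1270i
Iter 1: z = -0.0440 + -0.1270i, |z|^2 = 0.0181
Iter 2: z = -0.0582 + -0.1158i, |z|^2 = 0.0168
Iter 3: z = -0.0540 + -0.1135i, |z|^2 = 0.0158
Iter 4: z = -0.0540 + -0.1147i, |z|^2 = 0.0161
Iter 5: z = -0.0543 + -0.1146i, |z|^2 = 0.0161
Iter 6: z = -0.0542 + -0.1146i, |z|^2 = 0.0161
Iter 7: z = -0.0542 + -0.1146i, |z|^2 = 0.0161
Iter 8: z = -0.0542 + -0.1146i, |z|^2 = 0.0161
Iter 9: z = -0.0542 + -0.1146i, |z|^2 = 0.0161
Iter 10: z = -0.0542 + -0.1146i, |z|^2 = 0.0161
Iter 11: z = -0.0542 + -0.1146i, |z|^2 = 0.0161
Iter 12: z = -0.0542 + -0.1146i, |z|^2 = 0.0161
Iter 13: z = -0.0542 + -0.1146i, |z|^2 = 0.0161
Iter 14: z = -0.0542 + -0.1146i, |z|^2 = 0.0161
Iter 15: z = -0.0542 + -0.1146i, |z|^2 = 0.0161
Iter 16: z = -0.0542 + -0.1146i, |z|^2 = 0.0161
Iter 17: z = -0.0542 + -0.1146i, |z|^2 = 0.0161

Answer: 18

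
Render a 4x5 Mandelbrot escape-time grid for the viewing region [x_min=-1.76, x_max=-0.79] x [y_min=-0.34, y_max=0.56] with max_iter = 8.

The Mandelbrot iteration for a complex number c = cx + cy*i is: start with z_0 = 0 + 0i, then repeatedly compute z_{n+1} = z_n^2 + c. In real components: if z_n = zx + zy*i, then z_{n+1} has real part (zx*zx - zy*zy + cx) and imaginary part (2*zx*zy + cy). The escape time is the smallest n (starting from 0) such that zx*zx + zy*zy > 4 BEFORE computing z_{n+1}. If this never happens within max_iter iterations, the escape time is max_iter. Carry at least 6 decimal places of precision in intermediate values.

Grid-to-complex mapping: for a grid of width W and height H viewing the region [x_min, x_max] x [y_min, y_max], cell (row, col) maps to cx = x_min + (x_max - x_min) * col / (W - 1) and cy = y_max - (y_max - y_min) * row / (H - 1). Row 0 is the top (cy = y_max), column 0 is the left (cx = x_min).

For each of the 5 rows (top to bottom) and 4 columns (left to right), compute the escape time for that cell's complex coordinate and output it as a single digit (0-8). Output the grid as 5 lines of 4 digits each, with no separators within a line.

Answer: 3346
4588
4888
4888
3588

Derivation:
(row=0, col=0): c = -1.7600 + 0.5600i → escape time 3
(row=0, col=1): c = -1.4367 + 0.5600i → escape time 3
(row=0, col=2): c = -1.1133 + 0.5600i → escape time 4
(row=0, col=3): c = -0.7900 + 0.5600i → escape time 6
(row=1, col=0): c = -1.7600 + 0.3350i → escape time 4
(row=1, col=1): c = -1.4367 + 0.3350i → escape time 5
(row=1, col=2): c = -1.1133 + 0.3350i → escape time 8
(row=1, col=3): c = -0.7900 + 0.3350i → escape time 8
(row=2, col=0): c = -1.7600 + 0.1100i → escape time 4
(row=2, col=1): c = -1.4367 + 0.1100i → escape time 8
(row=2, col=2): c = -1.1133 + 0.1100i → escape time 8
(row=2, col=3): c = -0.7900 + 0.1100i → escape time 8
(row=3, col=0): c = -1.7600 + -0.1150i → escape time 4
(row=3, col=1): c = -1.4367 + -0.1150i → escape time 8
(row=3, col=2): c = -1.1133 + -0.1150i → escape time 8
(row=3, col=3): c = -0.7900 + -0.1150i → escape time 8
(row=4, col=0): c = -1.7600 + -0.3400i → escape time 3
(row=4, col=1): c = -1.4367 + -0.3400i → escape time 5
(row=4, col=2): c = -1.1133 + -0.3400i → escape time 8
(row=4, col=3): c = -0.7900 + -0.3400i → escape time 8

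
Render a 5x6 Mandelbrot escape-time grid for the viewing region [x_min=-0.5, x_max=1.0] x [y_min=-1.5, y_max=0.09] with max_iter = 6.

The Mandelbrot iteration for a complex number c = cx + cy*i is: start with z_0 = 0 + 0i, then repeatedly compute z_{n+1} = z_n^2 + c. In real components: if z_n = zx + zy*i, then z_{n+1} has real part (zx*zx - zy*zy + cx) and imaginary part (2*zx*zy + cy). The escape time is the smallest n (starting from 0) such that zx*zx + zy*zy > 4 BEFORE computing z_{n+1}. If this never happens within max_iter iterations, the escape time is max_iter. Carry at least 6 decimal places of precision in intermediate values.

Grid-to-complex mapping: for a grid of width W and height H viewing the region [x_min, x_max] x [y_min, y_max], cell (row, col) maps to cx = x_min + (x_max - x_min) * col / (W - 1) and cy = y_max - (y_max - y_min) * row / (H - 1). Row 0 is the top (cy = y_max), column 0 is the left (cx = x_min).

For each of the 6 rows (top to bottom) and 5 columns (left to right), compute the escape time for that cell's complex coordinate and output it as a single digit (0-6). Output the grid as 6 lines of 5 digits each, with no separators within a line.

Answer: 66642
66642
66632
56432
33222
22222

Derivation:
(row=0, col=0): c = -0.5000 + 0.0900i → escape time 6
(row=0, col=1): c = -0.1250 + 0.0900i → escape time 6
(row=0, col=2): c = 0.2500 + 0.0900i → escape time 6
(row=0, col=3): c = 0.6250 + 0.0900i → escape time 4
(row=0, col=4): c = 1.0000 + 0.0900i → escape time 2
(row=1, col=0): c = -0.5000 + -0.2280i → escape time 6
(row=1, col=1): c = -0.1250 + -0.2280i → escape time 6
(row=1, col=2): c = 0.2500 + -0.2280i → escape time 6
(row=1, col=3): c = 0.6250 + -0.2280i → escape time 4
(row=1, col=4): c = 1.0000 + -0.2280i → escape time 2
(row=2, col=0): c = -0.5000 + -0.5460i → escape time 6
(row=2, col=1): c = -0.1250 + -0.5460i → escape time 6
(row=2, col=2): c = 0.2500 + -0.5460i → escape time 6
(row=2, col=3): c = 0.6250 + -0.5460i → escape time 3
(row=2, col=4): c = 1.0000 + -0.5460i → escape time 2
(row=3, col=0): c = -0.5000 + -0.8640i → escape time 5
(row=3, col=1): c = -0.1250 + -0.8640i → escape time 6
(row=3, col=2): c = 0.2500 + -0.8640i → escape time 4
(row=3, col=3): c = 0.6250 + -0.8640i → escape time 3
(row=3, col=4): c = 1.0000 + -0.8640i → escape time 2
(row=4, col=0): c = -0.5000 + -1.1820i → escape time 3
(row=4, col=1): c = -0.1250 + -1.1820i → escape time 3
(row=4, col=2): c = 0.2500 + -1.1820i → escape time 2
(row=4, col=3): c = 0.6250 + -1.1820i → escape time 2
(row=4, col=4): c = 1.0000 + -1.1820i → escape time 2
(row=5, col=0): c = -0.5000 + -1.5000i → escape time 2
(row=5, col=1): c = -0.1250 + -1.5000i → escape time 2
(row=5, col=2): c = 0.2500 + -1.5000i → escape time 2
(row=5, col=3): c = 0.6250 + -1.5000i → escape time 2
(row=5, col=4): c = 1.0000 + -1.5000i → escape time 2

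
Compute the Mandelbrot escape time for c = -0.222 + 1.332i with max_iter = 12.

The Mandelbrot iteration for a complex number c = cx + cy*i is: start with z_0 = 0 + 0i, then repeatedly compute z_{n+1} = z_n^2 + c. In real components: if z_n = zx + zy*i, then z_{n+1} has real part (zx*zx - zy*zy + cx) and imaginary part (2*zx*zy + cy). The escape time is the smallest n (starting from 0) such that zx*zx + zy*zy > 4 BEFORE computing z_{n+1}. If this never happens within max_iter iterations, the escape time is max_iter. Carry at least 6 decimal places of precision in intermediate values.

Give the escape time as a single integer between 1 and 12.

z_0 = 0 + 0i, c = -0.2220 + 1.3320i
Iter 1: z = -0.2220 + 1.3320i, |z|^2 = 1.8235
Iter 2: z = -1.9469 + 0.7406i, |z|^2 = 4.3391
Escaped at iteration 2

Answer: 2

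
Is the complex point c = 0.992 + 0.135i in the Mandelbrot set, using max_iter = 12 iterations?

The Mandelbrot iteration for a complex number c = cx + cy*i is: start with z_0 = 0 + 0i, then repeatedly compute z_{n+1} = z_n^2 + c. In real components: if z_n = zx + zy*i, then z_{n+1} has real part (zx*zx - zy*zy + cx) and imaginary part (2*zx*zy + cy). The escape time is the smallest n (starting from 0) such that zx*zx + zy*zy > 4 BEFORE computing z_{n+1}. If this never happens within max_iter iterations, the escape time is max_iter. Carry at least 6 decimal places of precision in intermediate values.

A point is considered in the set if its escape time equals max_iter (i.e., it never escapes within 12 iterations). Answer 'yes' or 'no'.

Answer: no

Derivation:
z_0 = 0 + 0i, c = 0.9920 + 0.1350i
Iter 1: z = 0.9920 + 0.1350i, |z|^2 = 1.0023
Iter 2: z = 1.9578 + 0.4028i, |z|^2 = 3.9954
Iter 3: z = 4.6629 + 1.7124i, |z|^2 = 24.6745
Escaped at iteration 3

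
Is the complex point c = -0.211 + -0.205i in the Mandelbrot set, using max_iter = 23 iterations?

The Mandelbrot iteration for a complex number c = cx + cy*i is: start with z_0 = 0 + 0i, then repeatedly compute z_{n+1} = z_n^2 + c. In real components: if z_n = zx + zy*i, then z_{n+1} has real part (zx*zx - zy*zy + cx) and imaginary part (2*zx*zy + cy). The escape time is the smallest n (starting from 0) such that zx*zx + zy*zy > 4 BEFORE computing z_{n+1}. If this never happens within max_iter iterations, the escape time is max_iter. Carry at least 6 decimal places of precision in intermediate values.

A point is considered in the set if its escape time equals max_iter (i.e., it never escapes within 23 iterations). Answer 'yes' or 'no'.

Answer: yes

Derivation:
z_0 = 0 + 0i, c = -0.2110 + -0.2050i
Iter 1: z = -0.2110 + -0.2050i, |z|^2 = 0.0865
Iter 2: z = -0.2085 + -0.1185i, |z|^2 = 0.0575
Iter 3: z = -0.1816 + -0.1556i, |z|^2 = 0.0572
Iter 4: z = -0.2022 + -0.1485i, |z|^2 = 0.0630
Iter 5: z = -0.1922 + -0.1449i, |z|^2 = 0.0579
Iter 6: z = -0.1951 + -0.1493i, |z|^2 = 0.0603
Iter 7: z = -0.1952 + -0.1467i, |z|^2 = 0.0597
Iter 8: z = -0.1944 + -0.1477i, |z|^2 = 0.0596
Iter 9: z = -0.1950 + -0.1476i, |z|^2 = 0.0598
Iter 10: z = -0.1947 + -0.1474i, |z|^2 = 0.0597
Iter 11: z = -0.1948 + -0.1476i, |z|^2 = 0.0597
Iter 12: z = -0.1948 + -0.1475i, |z|^2 = 0.0597
Iter 13: z = -0.1948 + -0.1475i, |z|^2 = 0.0597
Iter 14: z = -0.1948 + -0.1475i, |z|^2 = 0.0597
Iter 15: z = -0.1948 + -0.1475i, |z|^2 = 0.0597
Iter 16: z = -0.1948 + -0.1475i, |z|^2 = 0.0597
Iter 17: z = -0.1948 + -0.1475i, |z|^2 = 0.0597
Iter 18: z = -0.1948 + -0.1475i, |z|^2 = 0.0597
Iter 19: z = -0.1948 + -0.1475i, |z|^2 = 0.0597
Iter 20: z = -0.1948 + -0.1475i, |z|^2 = 0.0597
Iter 21: z = -0.1948 + -0.1475i, |z|^2 = 0.0597
Iter 22: z = -0.1948 + -0.1475i, |z|^2 = 0.0597
Did not escape in 23 iterations → in set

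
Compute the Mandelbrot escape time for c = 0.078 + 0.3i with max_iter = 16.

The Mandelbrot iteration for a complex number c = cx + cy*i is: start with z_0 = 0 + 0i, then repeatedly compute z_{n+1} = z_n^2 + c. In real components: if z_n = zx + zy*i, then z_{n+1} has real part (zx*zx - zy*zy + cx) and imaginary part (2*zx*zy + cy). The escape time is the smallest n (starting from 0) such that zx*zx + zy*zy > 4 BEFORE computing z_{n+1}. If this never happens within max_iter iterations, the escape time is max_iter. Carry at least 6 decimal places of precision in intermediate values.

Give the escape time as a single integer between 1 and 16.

Answer: 16

Derivation:
z_0 = 0 + 0i, c = 0.0780 + 0.3000i
Iter 1: z = 0.0780 + 0.3000i, |z|^2 = 0.0961
Iter 2: z = -0.0059 + 0.3468i, |z|^2 = 0.1203
Iter 3: z = -0.0422 + 0.2959i, |z|^2 = 0.0893
Iter 4: z = -0.0078 + 0.2750i, |z|^2 = 0.0757
Iter 5: z = 0.0024 + 0.2957i, |z|^2 = 0.0875
Iter 6: z = -0.0094 + 0.3014i, |z|^2 = 0.0910
Iter 7: z = -0.0128 + 0.2943i, |z|^2 = 0.0868
Iter 8: z = -0.0085 + 0.2925i, |z|^2 = 0.0856
Iter 9: z = -0.0075 + 0.2951i, |z|^2 = 0.0871
Iter 10: z = -0.0090 + 0.2956i, |z|^2 = 0.0875
Iter 11: z = -0.0093 + 0.2947i, |z|^2 = 0.0869
Iter 12: z = -0.0087 + 0.2945i, |z|^2 = 0.0868
Iter 13: z = -0.0087 + 0.2948i, |z|^2 = 0.0870
Iter 14: z = -0.0089 + 0.2949i, |z|^2 = 0.0870
Iter 15: z = -0.0089 + 0.2948i, |z|^2 = 0.0870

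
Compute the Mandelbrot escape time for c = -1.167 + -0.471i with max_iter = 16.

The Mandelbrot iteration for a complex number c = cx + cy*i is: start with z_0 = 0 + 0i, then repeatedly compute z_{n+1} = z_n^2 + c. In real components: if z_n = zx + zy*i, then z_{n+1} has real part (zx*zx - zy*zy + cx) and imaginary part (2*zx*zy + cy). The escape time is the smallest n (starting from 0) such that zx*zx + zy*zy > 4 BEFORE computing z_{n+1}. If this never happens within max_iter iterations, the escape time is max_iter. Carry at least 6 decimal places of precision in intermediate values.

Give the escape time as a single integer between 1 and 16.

Answer: 5

Derivation:
z_0 = 0 + 0i, c = -1.1670 + -0.4710i
Iter 1: z = -1.1670 + -0.4710i, |z|^2 = 1.5837
Iter 2: z = -0.0270 + 0.6283i, |z|^2 = 0.3955
Iter 3: z = -1.5611 + -0.5049i, |z|^2 = 2.6918
Iter 4: z = 1.0150 + 1.1053i, |z|^2 = 2.2518
Iter 5: z = -1.3584 + 1.7726i, |z|^2 = 4.9874
Escaped at iteration 5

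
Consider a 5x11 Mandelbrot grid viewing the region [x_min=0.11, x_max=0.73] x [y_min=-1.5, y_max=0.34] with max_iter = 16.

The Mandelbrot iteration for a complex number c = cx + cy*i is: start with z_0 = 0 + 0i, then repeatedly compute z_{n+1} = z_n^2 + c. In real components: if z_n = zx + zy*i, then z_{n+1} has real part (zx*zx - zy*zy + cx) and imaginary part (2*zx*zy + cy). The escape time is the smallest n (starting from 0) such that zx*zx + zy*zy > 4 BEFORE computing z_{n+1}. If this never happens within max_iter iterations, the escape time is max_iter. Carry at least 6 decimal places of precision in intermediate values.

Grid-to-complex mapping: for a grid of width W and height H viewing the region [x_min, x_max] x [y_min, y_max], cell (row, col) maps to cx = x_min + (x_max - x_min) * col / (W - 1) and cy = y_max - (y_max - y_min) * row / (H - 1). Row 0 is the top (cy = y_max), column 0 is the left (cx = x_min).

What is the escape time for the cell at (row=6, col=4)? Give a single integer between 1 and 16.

Answer: 3

Derivation:
z_0 = 0 + 0i, c = 0.7300 + -0.7640i
Iter 1: z = 0.7300 + -0.7640i, |z|^2 = 1.1166
Iter 2: z = 0.6792 + -1.8794i, |z|^2 = 3.9936
Iter 3: z = -2.3410 + -3.3170i, |z|^2 = 16.4830
Escaped at iteration 3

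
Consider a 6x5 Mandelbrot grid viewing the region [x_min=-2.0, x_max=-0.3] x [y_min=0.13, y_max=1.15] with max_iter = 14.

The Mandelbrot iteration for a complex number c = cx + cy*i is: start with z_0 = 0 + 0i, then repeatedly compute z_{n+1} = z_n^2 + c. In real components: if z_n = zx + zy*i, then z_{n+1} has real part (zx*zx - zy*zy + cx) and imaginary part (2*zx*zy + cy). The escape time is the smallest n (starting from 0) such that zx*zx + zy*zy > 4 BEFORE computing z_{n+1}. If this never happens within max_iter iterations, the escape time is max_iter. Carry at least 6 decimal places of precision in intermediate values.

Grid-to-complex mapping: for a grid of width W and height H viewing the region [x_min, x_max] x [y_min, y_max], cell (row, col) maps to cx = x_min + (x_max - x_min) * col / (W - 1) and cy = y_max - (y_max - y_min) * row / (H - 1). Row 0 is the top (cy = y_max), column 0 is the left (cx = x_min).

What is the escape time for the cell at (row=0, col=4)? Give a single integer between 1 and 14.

Answer: 3

Derivation:
z_0 = 0 + 0i, c = -0.6400 + 1.1500i
Iter 1: z = -0.6400 + 1.1500i, |z|^2 = 1.7321
Iter 2: z = -1.5529 + -0.3220i, |z|^2 = 2.5152
Iter 3: z = 1.6678 + 2.1501i, |z|^2 = 7.4044
Escaped at iteration 3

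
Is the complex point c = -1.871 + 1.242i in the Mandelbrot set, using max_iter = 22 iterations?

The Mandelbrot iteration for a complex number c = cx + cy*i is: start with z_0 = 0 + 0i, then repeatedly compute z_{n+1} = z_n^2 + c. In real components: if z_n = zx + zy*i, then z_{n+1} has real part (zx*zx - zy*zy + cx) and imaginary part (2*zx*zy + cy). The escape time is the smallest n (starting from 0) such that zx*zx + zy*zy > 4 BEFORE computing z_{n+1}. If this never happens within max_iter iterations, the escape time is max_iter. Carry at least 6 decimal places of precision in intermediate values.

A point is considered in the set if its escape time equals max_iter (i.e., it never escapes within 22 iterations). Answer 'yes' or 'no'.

z_0 = 0 + 0i, c = -1.8710 + 1.2420i
Iter 1: z = -1.8710 + 1.2420i, |z|^2 = 5.0432
Escaped at iteration 1

Answer: no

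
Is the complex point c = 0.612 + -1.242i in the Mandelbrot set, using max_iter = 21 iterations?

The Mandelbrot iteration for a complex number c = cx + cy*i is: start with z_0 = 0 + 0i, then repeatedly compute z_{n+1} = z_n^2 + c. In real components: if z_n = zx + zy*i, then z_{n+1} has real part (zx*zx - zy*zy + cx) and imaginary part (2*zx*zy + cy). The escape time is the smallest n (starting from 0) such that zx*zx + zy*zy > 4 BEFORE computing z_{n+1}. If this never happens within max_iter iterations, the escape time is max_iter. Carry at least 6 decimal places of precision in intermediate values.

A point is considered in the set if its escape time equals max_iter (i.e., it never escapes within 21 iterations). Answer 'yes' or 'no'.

Answer: no

Derivation:
z_0 = 0 + 0i, c = 0.6120 + -1.2420i
Iter 1: z = 0.6120 + -1.2420i, |z|^2 = 1.9171
Iter 2: z = -0.5560 + -2.7622i, |z|^2 = 7.9390
Escaped at iteration 2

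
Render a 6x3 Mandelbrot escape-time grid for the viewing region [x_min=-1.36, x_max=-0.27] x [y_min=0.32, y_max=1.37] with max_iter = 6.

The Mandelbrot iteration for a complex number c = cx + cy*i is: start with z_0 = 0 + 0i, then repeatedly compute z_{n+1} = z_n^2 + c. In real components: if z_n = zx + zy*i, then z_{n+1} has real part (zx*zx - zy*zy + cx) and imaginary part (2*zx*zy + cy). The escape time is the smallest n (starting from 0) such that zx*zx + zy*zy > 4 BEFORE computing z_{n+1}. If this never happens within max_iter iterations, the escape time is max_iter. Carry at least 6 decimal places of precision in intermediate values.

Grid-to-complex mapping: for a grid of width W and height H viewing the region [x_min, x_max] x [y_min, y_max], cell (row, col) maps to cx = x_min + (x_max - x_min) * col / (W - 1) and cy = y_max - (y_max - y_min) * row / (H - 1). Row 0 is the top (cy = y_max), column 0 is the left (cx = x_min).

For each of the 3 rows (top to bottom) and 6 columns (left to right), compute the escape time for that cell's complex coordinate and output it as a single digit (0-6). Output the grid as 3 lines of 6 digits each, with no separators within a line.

Answer: 222222
333456
666666

Derivation:
(row=0, col=0): c = -1.3600 + 1.3700i → escape time 2
(row=0, col=1): c = -1.1420 + 1.3700i → escape time 2
(row=0, col=2): c = -0.9240 + 1.3700i → escape time 2
(row=0, col=3): c = -0.7060 + 1.3700i → escape time 2
(row=0, col=4): c = -0.4880 + 1.3700i → escape time 2
(row=0, col=5): c = -0.2700 + 1.3700i → escape time 2
(row=1, col=0): c = -1.3600 + 0.8450i → escape time 3
(row=1, col=1): c = -1.1420 + 0.8450i → escape time 3
(row=1, col=2): c = -0.9240 + 0.8450i → escape time 3
(row=1, col=3): c = -0.7060 + 0.8450i → escape time 4
(row=1, col=4): c = -0.4880 + 0.8450i → escape time 5
(row=1, col=5): c = -0.2700 + 0.8450i → escape time 6
(row=2, col=0): c = -1.3600 + 0.3200i → escape time 6
(row=2, col=1): c = -1.1420 + 0.3200i → escape time 6
(row=2, col=2): c = -0.9240 + 0.3200i → escape time 6
(row=2, col=3): c = -0.7060 + 0.3200i → escape time 6
(row=2, col=4): c = -0.4880 + 0.3200i → escape time 6
(row=2, col=5): c = -0.2700 + 0.3200i → escape time 6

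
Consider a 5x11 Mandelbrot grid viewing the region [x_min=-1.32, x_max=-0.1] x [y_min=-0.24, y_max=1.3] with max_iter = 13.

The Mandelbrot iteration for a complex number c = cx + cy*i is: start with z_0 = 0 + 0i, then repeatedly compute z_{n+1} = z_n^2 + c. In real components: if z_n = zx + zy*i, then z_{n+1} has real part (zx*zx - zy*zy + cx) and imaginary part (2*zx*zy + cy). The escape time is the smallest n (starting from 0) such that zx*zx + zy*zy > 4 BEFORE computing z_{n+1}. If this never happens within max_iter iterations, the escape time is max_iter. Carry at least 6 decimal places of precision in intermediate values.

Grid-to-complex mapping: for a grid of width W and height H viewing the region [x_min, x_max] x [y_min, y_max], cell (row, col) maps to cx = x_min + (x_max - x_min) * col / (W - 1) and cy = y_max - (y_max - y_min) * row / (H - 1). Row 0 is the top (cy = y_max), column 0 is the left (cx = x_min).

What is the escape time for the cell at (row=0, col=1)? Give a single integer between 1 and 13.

z_0 = 0 + 0i, c = -1.0150 + 1.3000i
Iter 1: z = -1.0150 + 1.3000i, |z|^2 = 2.7202
Iter 2: z = -1.6748 + -1.3390i, |z|^2 = 4.5978
Escaped at iteration 2

Answer: 2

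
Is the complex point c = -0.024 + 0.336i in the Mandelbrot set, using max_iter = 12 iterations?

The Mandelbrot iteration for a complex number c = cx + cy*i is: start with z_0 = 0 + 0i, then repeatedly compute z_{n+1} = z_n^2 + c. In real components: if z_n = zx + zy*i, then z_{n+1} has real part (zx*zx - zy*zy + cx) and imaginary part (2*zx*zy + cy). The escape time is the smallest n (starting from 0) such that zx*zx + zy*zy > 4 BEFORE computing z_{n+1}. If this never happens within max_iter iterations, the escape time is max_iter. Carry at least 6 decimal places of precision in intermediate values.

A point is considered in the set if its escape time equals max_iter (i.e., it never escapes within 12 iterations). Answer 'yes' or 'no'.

z_0 = 0 + 0i, c = -0.0240 + 0.3360i
Iter 1: z = -0.0240 + 0.3360i, |z|^2 = 0.1135
Iter 2: z = -0.1363 + 0.3199i, |z|^2 = 0.1209
Iter 3: z = -0.1077 + 0.2488i, |z|^2 = 0.0735
Iter 4: z = -0.0743 + 0.2824i, |z|^2 = 0.0853
Iter 5: z = -0.0982 + 0.2940i, |z|^2 = 0.0961
Iter 6: z = -0.1008 + 0.2782i, |z|^2 = 0.0876
Iter 7: z = -0.0913 + 0.2799i, |z|^2 = 0.0867
Iter 8: z = -0.0940 + 0.2849i, |z|^2 = 0.0900
Iter 9: z = -0.0963 + 0.2824i, |z|^2 = 0.0890
Iter 10: z = -0.0945 + 0.2816i, |z|^2 = 0.0882
Iter 11: z = -0.0944 + 0.2828i, |z|^2 = 0.0889
Did not escape in 12 iterations → in set

Answer: yes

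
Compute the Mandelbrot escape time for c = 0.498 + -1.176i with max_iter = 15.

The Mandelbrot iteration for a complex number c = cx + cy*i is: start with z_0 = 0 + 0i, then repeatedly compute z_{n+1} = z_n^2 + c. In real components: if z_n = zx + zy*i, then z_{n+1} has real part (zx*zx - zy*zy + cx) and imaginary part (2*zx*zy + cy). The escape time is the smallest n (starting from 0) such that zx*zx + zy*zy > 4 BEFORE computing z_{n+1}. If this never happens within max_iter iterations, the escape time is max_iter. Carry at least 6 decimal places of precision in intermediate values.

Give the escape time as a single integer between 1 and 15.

Answer: 2

Derivation:
z_0 = 0 + 0i, c = 0.4980 + -1.1760i
Iter 1: z = 0.4980 + -1.1760i, |z|^2 = 1.6310
Iter 2: z = -0.6370 + -2.3473i, |z|^2 = 5.9155
Escaped at iteration 2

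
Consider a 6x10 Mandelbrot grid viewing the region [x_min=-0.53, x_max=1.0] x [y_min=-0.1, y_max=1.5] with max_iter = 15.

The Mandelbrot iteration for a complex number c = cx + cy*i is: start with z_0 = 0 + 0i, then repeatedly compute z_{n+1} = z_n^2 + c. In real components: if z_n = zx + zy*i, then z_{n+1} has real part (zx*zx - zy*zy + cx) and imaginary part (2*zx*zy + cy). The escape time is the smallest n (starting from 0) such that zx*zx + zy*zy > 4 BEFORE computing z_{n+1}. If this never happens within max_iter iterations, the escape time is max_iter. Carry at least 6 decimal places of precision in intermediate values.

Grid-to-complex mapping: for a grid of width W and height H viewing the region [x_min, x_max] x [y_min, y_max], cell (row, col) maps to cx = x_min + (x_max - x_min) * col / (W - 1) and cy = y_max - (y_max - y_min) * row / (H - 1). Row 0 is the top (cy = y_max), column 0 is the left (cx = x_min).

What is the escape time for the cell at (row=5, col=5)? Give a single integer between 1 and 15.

z_0 = 0 + 0i, c = 1.0000 + 0.6111i
Iter 1: z = 1.0000 + 0.6111i, |z|^2 = 1.3735
Iter 2: z = 1.6265 + 1.8333i, |z|^2 = 6.0068
Escaped at iteration 2

Answer: 2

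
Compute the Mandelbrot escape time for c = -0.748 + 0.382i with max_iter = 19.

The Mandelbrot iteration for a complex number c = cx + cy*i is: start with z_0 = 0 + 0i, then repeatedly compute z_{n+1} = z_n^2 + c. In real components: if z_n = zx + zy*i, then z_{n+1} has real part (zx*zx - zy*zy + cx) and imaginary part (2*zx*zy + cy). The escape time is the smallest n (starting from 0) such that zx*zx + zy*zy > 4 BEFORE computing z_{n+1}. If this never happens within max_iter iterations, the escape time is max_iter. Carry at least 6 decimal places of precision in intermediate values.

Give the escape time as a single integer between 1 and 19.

Answer: 8

Derivation:
z_0 = 0 + 0i, c = -0.7480 + 0.3820i
Iter 1: z = -0.7480 + 0.3820i, |z|^2 = 0.7054
Iter 2: z = -0.3344 + -0.1895i, |z|^2 = 0.1477
Iter 3: z = -0.6721 + 0.5087i, |z|^2 = 0.7105
Iter 4: z = -0.5551 + -0.3018i, |z|^2 = 0.3993
Iter 5: z = -0.5309 + 0.7171i, |z|^2 = 0.7960
Iter 6: z = -0.9803 + -0.3794i, |z|^2 = 1.1050
Iter 7: z = 0.0691 + 1.1259i, |z|^2 = 1.2723
Iter 8: z = -2.0108 + 0.5376i, |z|^2 = 4.3323
Escaped at iteration 8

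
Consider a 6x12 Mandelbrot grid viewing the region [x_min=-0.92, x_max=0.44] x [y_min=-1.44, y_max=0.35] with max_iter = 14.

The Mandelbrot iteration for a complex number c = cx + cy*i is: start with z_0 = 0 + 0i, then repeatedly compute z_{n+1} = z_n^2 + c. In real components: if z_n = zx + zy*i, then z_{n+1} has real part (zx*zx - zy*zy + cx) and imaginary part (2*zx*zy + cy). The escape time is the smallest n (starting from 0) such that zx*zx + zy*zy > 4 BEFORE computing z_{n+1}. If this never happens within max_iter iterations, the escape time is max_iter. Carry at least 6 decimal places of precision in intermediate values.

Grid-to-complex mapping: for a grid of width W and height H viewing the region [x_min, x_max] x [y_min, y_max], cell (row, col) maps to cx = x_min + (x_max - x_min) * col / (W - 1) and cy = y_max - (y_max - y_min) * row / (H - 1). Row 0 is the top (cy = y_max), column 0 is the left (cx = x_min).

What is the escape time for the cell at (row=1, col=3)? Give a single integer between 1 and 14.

z_0 = 0 + 0i, c = -0.1040 + 0.1873i
Iter 1: z = -0.1040 + 0.1873i, |z|^2 = 0.0459
Iter 2: z = -0.1283 + 0.1483i, |z|^2 = 0.0384
Iter 3: z = -0.1095 + 0.1492i, |z|^2 = 0.0343
Iter 4: z = -0.1143 + 0.1546i, |z|^2 = 0.0370
Iter 5: z = -0.1148 + 0.1519i, |z|^2 = 0.0363
Iter 6: z = -0.1139 + 0.1524i, |z|^2 = 0.0362
Iter 7: z = -0.1142 + 0.1526i, |z|^2 = 0.0363
Iter 8: z = -0.1142 + 0.1524i, |z|^2 = 0.0363
Iter 9: z = -0.1142 + 0.1525i, |z|^2 = 0.0363
Iter 10: z = -0.1142 + 0.1525i, |z|^2 = 0.0363
Iter 11: z = -0.1142 + 0.1525i, |z|^2 = 0.0363
Iter 12: z = -0.1142 + 0.1525i, |z|^2 = 0.0363
Iter 13: z = -0.1142 + 0.1525i, |z|^2 = 0.0363

Answer: 14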